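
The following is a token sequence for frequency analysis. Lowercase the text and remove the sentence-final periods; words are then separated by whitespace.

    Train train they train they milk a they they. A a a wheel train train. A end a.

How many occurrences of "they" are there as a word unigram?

4

Scanning the 18 tokens for "they":
  position 3: they
  position 5: they
  position 8: they
  position 9: they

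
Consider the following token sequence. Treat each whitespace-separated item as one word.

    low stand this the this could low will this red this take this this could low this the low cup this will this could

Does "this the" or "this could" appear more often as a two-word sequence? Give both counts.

"this the": 2 occurrences
"this could": 3 occurrences

"this could" (3 vs 2)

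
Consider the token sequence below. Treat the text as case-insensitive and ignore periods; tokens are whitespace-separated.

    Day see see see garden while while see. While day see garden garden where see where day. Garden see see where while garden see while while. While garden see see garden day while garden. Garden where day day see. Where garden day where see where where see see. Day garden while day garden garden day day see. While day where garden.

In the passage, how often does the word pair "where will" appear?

Scanning the 60 overlapping bigram windows for "where will":
  (none found)

0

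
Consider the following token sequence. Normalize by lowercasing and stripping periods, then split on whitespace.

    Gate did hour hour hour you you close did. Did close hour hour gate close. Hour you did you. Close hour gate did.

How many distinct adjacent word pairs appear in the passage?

23 tokens → 22 bigram windows in total.
Repeated bigrams (each contributes count−1 duplicates):
  close hour: 3
  hour hour: 3
  gate did: 2
  hour gate: 2
  hour you: 2
  you close: 2
8 duplicate windows → 22 − 8 = 14 distinct.

14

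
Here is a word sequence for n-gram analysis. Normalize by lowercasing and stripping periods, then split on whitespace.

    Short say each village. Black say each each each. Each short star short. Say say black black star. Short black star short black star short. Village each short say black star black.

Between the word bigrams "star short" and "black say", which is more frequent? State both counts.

"star short": 4 occurrences
"black say": 1 occurrence

"star short" (4 vs 1)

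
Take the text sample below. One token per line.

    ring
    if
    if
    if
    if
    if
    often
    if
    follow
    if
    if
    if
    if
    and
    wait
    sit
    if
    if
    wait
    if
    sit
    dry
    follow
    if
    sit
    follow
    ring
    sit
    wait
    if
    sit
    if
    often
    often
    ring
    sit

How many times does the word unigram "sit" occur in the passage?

Scanning the 36 tokens for "sit":
  position 16: sit
  position 21: sit
  position 25: sit
  position 28: sit
  position 31: sit
  position 36: sit

6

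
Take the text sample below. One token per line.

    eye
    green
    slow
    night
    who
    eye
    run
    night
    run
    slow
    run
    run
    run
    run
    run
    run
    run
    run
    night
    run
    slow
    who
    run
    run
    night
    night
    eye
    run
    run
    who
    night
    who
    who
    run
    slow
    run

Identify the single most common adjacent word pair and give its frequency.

Bigram frequencies (highest first):
  run run: 9
  run night: 3
  run slow: 3
  night who: 2
  eye run: 2
  night run: 2
  … (12 more, each ≤ 2)

"run run", 9 times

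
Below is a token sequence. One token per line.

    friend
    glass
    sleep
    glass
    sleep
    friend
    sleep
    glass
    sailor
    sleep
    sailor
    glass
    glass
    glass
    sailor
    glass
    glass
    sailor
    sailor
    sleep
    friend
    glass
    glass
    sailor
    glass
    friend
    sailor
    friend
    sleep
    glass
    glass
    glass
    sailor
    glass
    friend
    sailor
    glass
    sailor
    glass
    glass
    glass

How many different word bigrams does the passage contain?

14

41 tokens → 40 bigram windows in total.
Repeated bigrams (each contributes count−1 duplicates):
  glass glass: 8
  glass sailor: 6
  sailor glass: 6
  sleep glass: 3
  friend glass: 2
  friend sailor: 2
  friend sleep: 2
  glass friend: 2
  … (3 more repeated)
26 duplicate windows → 40 − 26 = 14 distinct.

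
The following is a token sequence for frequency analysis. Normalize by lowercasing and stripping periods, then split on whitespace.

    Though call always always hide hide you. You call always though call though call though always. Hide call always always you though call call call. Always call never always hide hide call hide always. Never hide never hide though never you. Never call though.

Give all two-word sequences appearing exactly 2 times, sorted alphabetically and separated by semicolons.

Bigram counts meeting the condition (exactly 2 times):
  always always: 2
  call call: 2
  hide call: 2
  hide hide: 2
  never hide: 2

always always; call call; hide call; hide hide; never hide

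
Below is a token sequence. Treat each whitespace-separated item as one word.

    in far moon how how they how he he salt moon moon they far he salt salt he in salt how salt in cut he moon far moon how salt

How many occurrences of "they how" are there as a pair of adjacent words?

Scanning the 29 overlapping bigram windows for "they how":
  position 6–7: they how

1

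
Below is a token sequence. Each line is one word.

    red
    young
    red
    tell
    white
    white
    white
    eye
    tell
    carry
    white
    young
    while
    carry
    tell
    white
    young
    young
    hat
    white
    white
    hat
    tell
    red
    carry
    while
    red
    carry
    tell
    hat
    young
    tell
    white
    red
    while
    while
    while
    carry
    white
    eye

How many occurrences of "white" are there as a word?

9

Scanning the 40 tokens for "white":
  position 5: white
  position 6: white
  position 7: white
  position 11: white
  position 16: white
  position 20: white
  position 21: white
  position 33: white
  position 39: white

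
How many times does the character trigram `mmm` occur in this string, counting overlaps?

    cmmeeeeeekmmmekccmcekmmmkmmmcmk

3

Sliding a length-3 window over the 31 characters (29 positions):
  position 11–13: mmm
  position 22–24: mmm
  position 26–28: mmm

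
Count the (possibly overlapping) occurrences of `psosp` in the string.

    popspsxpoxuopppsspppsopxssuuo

0

Sliding a length-5 window over the 29 characters (25 positions):
  (no match at any position)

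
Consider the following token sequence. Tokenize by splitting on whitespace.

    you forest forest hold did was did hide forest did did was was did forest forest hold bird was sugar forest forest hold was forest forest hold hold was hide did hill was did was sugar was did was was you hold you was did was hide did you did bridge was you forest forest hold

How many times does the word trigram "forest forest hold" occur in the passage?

Scanning the 54 overlapping trigram windows for "forest forest hold":
  position 2–4: forest forest hold
  position 15–17: forest forest hold
  position 21–23: forest forest hold
  position 25–27: forest forest hold
  position 54–56: forest forest hold

5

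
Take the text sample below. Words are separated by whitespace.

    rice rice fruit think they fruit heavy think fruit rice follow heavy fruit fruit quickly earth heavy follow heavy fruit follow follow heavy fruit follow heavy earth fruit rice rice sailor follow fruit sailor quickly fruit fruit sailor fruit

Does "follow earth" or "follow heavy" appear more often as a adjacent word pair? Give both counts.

"follow earth": 0 occurrences
"follow heavy": 4 occurrences

"follow heavy" (4 vs 0)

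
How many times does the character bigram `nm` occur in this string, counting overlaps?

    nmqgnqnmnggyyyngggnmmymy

3

Sliding a length-2 window over the 24 characters (23 positions):
  position 1–2: nm
  position 7–8: nm
  position 19–20: nm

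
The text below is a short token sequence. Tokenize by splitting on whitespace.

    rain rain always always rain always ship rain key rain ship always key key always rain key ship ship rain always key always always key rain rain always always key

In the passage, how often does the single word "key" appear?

Scanning the 30 tokens for "key":
  position 9: key
  position 13: key
  position 14: key
  position 17: key
  position 22: key
  position 25: key
  position 30: key

7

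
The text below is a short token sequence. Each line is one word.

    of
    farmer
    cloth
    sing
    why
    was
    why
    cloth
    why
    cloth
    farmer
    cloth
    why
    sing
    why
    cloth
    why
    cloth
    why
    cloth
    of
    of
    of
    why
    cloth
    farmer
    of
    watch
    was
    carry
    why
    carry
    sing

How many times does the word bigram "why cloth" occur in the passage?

Scanning the 32 overlapping bigram windows for "why cloth":
  position 7–8: why cloth
  position 9–10: why cloth
  position 15–16: why cloth
  position 17–18: why cloth
  position 19–20: why cloth
  position 24–25: why cloth

6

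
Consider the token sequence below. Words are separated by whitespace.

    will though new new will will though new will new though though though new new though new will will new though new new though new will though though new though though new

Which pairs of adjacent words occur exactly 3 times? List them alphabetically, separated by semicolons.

new new; will though

Bigram counts meeting the condition (exactly 3 times):
  new new: 3
  will though: 3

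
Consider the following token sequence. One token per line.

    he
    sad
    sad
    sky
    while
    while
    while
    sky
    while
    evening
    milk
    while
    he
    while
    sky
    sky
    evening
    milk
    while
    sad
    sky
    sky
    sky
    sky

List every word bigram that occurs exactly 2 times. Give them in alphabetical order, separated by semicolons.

evening milk; milk while; sad sky; sky while; while sky; while while

Bigram counts meeting the condition (exactly 2 times):
  evening milk: 2
  milk while: 2
  sad sky: 2
  sky while: 2
  while sky: 2
  while while: 2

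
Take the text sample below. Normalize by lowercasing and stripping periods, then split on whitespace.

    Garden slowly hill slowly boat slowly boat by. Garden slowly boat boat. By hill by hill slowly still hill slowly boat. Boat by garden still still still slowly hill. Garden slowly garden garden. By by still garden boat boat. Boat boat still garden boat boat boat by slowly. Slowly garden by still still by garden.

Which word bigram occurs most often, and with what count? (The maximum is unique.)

"boat boat", 7 times

Bigram frequencies (highest first):
  boat boat: 7
  slowly boat: 4
  boat by: 4
  garden slowly: 3
  hill slowly: 3
  by garden: 3
  … (21 more, each ≤ 3)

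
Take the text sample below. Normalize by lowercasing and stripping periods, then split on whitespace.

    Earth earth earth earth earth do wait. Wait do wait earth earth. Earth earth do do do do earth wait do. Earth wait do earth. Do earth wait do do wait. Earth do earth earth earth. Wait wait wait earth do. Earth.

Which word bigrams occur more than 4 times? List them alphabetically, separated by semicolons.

Bigram counts meeting the condition (more than 4 times):
  do earth: 6
  earth do: 5
  earth earth: 9

do earth; earth do; earth earth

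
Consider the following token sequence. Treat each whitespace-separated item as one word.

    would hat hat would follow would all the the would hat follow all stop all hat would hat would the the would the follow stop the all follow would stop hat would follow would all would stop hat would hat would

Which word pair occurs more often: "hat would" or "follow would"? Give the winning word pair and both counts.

"hat would": 6 occurrences
"follow would": 3 occurrences

"hat would" (6 vs 3)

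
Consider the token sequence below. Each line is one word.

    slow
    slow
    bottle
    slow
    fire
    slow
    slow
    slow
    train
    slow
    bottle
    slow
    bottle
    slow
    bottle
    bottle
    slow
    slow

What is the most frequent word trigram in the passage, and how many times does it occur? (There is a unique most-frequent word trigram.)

Trigram frequencies (highest first):
  slow bottle slow: 3
  bottle slow bottle: 2
  slow slow bottle: 1
  bottle slow fire: 1
  slow fire slow: 1
  fire slow slow: 1
  … (7 more, each ≤ 1)

"slow bottle slow", 3 times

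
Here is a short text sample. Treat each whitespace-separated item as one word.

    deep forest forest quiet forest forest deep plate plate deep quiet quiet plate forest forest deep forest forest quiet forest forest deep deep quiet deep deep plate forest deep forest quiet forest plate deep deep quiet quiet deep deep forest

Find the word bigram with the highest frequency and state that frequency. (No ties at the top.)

Bigram frequencies (highest first):
  forest forest: 5
  deep forest: 4
  forest deep: 4
  deep deep: 4
  forest quiet: 3
  quiet forest: 3
  … (9 more, each ≤ 3)

"forest forest", 5 times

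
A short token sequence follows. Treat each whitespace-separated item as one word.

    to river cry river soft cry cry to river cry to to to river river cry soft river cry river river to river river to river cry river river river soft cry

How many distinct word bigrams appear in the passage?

32 tokens → 31 bigram windows in total.
Repeated bigrams (each contributes count−1 duplicates):
  river cry: 5
  river river: 5
  to river: 5
  cry river: 3
  cry to: 2
  river soft: 2
  river to: 2
  soft cry: 2
  … (1 more repeated)
19 duplicate windows → 31 − 19 = 12 distinct.

12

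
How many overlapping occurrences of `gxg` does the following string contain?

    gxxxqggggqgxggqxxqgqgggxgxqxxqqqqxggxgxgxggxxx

Sliding a length-3 window over the 46 characters (44 positions):
  position 11–13: gxg
  position 23–25: gxg
  position 36–38: gxg
  position 38–40: gxg
  position 40–42: gxg

5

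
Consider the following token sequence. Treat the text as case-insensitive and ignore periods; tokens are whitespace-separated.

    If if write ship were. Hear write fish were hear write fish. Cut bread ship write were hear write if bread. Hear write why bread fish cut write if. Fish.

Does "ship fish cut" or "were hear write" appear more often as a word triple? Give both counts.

"were hear write" (3 vs 0)

"ship fish cut": 0 occurrences
"were hear write": 3 occurrences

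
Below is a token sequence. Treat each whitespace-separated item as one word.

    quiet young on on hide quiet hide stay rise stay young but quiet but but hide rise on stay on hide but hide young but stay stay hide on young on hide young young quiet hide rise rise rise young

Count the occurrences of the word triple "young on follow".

0

Scanning the 38 overlapping trigram windows for "young on follow":
  (none found)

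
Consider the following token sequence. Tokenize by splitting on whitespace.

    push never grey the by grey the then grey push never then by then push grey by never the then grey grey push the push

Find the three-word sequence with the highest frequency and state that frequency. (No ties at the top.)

"the then grey", 2 times

Trigram frequencies (highest first):
  the then grey: 2
  push never grey: 1
  never grey the: 1
  grey the by: 1
  the by grey: 1
  by grey the: 1
  … (16 more, each ≤ 1)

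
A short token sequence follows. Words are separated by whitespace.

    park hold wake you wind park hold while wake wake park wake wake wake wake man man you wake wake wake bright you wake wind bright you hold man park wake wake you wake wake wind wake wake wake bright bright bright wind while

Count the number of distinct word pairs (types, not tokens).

25

44 tokens → 43 bigram windows in total.
Repeated bigrams (each contributes count−1 duplicates):
  wake wake: 10
  you wake: 3
  bright bright: 2
  bright you: 2
  park hold: 2
  park wake: 2
  wake bright: 2
  wake wind: 2
  … (1 more repeated)
18 duplicate windows → 43 − 18 = 25 distinct.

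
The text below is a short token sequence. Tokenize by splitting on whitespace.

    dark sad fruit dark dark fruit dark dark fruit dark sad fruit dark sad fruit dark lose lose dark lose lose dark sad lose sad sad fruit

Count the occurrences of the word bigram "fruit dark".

Scanning the 26 overlapping bigram windows for "fruit dark":
  position 3–4: fruit dark
  position 6–7: fruit dark
  position 9–10: fruit dark
  position 12–13: fruit dark
  position 15–16: fruit dark

5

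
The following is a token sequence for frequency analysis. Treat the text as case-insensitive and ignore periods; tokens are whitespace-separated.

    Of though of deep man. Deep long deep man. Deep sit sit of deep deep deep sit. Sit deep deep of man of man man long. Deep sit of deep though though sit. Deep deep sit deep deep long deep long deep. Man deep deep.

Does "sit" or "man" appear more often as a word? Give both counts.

"sit" (7 vs 6)

"sit": 7 occurrences
"man": 6 occurrences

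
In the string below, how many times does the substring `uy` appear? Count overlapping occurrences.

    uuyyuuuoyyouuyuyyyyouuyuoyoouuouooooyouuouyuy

6

Sliding a length-2 window over the 45 characters (44 positions):
  position 2–3: uy
  position 13–14: uy
  position 15–16: uy
  position 22–23: uy
  position 42–43: uy
  position 44–45: uy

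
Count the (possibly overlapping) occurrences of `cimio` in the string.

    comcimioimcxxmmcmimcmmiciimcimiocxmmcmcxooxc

Sliding a length-5 window over the 44 characters (40 positions):
  position 4–8: cimio
  position 28–32: cimio

2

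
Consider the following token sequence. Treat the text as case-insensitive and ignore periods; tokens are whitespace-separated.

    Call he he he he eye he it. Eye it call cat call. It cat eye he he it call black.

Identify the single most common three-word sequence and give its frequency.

Trigram frequencies (highest first):
  he he he: 2
  call he he: 1
  he he eye: 1
  he eye he: 1
  eye he it: 1
  he it eye: 1
  … (12 more, each ≤ 1)

"he he he", 2 times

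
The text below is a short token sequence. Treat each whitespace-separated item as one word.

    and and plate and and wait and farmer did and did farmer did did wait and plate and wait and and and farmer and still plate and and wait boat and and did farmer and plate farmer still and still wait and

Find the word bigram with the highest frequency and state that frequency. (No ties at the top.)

"and and", 6 times

Bigram frequencies (highest first):
  and and: 6
  wait and: 4
  and plate: 3
  plate and: 3
  and wait: 3
  and farmer: 2
  … (15 more, each ≤ 2)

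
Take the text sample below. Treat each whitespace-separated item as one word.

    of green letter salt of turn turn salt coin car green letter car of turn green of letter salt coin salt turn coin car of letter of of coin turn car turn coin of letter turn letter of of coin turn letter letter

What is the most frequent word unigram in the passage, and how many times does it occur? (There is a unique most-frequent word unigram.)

Unigram frequencies (highest first):
  of: 10
  letter: 8
  turn: 8
  coin: 6
  salt: 4
  car: 4
  … (1 more, each ≤ 3)

"of", 10 times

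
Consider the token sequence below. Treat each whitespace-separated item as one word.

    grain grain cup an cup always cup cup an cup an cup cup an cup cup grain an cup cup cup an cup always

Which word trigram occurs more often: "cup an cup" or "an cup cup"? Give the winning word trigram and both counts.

"cup an cup": 5 occurrences
"an cup cup": 3 occurrences

"cup an cup" (5 vs 3)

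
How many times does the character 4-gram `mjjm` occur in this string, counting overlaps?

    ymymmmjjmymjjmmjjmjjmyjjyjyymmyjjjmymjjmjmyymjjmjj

Sliding a length-4 window over the 50 characters (47 positions):
  position 6–9: mjjm
  position 11–14: mjjm
  position 15–18: mjjm
  position 18–21: mjjm
  position 37–40: mjjm
  position 45–48: mjjm

6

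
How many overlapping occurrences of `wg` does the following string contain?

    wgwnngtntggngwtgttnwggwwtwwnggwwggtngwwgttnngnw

Sliding a length-2 window over the 47 characters (46 positions):
  position 1–2: wg
  position 20–21: wg
  position 32–33: wg
  position 39–40: wg

4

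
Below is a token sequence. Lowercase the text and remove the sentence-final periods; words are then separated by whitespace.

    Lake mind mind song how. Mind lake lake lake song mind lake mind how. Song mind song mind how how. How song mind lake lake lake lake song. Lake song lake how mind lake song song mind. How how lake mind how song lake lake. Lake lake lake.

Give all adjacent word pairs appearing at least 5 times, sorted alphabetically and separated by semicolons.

Bigram counts meeting the condition (at least 5 times):
  lake lake: 9
  song mind: 5

lake lake; song mind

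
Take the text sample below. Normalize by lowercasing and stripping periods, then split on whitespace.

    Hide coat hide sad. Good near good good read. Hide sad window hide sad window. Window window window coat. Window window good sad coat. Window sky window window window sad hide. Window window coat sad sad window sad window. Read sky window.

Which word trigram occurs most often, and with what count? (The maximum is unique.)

Trigram frequencies (highest first):
  window window window: 3
  hide sad window: 2
  window window coat: 2
  hide coat hide: 1
  coat hide sad: 1
  hide sad good: 1
  … (30 more, each ≤ 1)

"window window window", 3 times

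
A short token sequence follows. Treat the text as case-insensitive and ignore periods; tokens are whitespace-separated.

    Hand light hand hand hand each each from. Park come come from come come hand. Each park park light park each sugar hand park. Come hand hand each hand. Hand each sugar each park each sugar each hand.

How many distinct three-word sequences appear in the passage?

32

38 tokens → 36 trigram windows in total.
Repeated trigrams (each contributes count−1 duplicates):
  hand hand each: 3
  each sugar each: 2
  park each sugar: 2
4 duplicate windows → 36 − 4 = 32 distinct.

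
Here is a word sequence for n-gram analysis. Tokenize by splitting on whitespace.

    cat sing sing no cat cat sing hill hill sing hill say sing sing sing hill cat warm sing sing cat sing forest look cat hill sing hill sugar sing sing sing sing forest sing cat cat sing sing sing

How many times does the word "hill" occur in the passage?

6

Scanning the 40 tokens for "hill":
  position 8: hill
  position 9: hill
  position 11: hill
  position 16: hill
  position 26: hill
  position 28: hill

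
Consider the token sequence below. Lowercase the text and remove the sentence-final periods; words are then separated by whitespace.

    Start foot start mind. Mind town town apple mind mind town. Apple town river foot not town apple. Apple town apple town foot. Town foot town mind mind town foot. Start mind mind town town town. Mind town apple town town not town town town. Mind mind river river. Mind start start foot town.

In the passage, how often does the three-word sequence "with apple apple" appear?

Scanning the 52 overlapping trigram windows for "with apple apple":
  (none found)

0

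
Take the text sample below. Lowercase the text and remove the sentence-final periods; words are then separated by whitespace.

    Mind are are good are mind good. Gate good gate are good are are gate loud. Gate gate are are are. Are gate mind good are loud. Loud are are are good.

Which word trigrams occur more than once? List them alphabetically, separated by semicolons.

Trigram counts meeting the condition (more than once):
  are are are: 3
  are are gate: 2
  are are good: 2
  are good are: 2

are are are; are are gate; are are good; are good are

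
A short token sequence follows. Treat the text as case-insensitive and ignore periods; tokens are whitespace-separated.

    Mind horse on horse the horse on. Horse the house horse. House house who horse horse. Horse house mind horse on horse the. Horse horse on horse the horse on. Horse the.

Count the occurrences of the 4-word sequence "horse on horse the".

Scanning the 29 overlapping 4-gram windows for "horse on horse the":
  position 2–5: horse on horse the
  position 6–9: horse on horse the
  position 20–23: horse on horse the
  position 25–28: horse on horse the
  position 29–32: horse on horse the

5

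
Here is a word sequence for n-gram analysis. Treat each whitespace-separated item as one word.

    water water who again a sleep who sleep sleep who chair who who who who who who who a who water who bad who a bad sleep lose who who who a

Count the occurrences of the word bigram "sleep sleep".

1

Scanning the 31 overlapping bigram windows for "sleep sleep":
  position 8–9: sleep sleep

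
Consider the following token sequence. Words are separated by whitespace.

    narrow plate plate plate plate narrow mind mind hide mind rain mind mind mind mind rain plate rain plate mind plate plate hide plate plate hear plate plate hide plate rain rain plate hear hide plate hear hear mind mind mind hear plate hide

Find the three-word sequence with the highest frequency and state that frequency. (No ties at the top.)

Trigram frequencies (highest first):
  mind mind mind: 3
  plate plate plate: 2
  plate plate hide: 2
  plate hide plate: 2
  narrow plate plate: 1
  plate plate narrow: 1
  … (31 more, each ≤ 1)

"mind mind mind", 3 times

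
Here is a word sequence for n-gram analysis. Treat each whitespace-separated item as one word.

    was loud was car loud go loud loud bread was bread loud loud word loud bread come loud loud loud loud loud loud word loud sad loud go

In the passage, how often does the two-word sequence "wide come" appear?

Scanning the 27 overlapping bigram windows for "wide come":
  (none found)

0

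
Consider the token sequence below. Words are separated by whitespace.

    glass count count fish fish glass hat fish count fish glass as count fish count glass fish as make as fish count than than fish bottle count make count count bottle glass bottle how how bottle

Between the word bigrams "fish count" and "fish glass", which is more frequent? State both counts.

"fish count": 3 occurrences
"fish glass": 2 occurrences

"fish count" (3 vs 2)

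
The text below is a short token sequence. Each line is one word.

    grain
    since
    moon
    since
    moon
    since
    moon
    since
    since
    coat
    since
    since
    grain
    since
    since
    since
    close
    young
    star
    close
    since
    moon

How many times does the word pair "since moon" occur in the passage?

Scanning the 21 overlapping bigram windows for "since moon":
  position 2–3: since moon
  position 4–5: since moon
  position 6–7: since moon
  position 21–22: since moon

4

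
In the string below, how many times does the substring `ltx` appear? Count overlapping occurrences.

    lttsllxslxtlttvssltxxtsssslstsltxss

2

Sliding a length-3 window over the 35 characters (33 positions):
  position 18–20: ltx
  position 31–33: ltx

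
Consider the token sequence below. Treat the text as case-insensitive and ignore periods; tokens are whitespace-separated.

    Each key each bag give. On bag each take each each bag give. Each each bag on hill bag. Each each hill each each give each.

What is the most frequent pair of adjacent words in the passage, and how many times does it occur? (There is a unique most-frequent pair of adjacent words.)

Bigram frequencies (highest first):
  each each: 4
  each bag: 3
  bag give: 2
  bag each: 2
  give each: 2
  each key: 1
  … (11 more, each ≤ 1)

"each each", 4 times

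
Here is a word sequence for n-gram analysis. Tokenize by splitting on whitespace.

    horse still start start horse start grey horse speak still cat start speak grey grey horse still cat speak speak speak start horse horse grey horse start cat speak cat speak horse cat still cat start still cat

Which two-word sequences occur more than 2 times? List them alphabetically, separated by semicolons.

cat speak; grey horse; still cat

Bigram counts meeting the condition (more than 2 times):
  cat speak: 3
  grey horse: 3
  still cat: 4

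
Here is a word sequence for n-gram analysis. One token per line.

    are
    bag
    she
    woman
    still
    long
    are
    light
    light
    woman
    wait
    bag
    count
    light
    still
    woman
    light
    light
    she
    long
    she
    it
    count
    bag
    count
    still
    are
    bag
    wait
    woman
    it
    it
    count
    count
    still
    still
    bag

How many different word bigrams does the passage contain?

37 tokens → 36 bigram windows in total.
Repeated bigrams (each contributes count−1 duplicates):
  are bag: 2
  bag count: 2
  count still: 2
  it count: 2
  light light: 2
5 duplicate windows → 36 − 5 = 31 distinct.

31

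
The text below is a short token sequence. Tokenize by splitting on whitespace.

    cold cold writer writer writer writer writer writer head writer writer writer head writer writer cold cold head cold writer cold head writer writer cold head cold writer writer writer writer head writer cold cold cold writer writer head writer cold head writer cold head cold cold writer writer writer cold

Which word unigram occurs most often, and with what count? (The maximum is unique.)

Unigram frequencies (highest first):
  writer: 26
  cold: 16
  head: 9

"writer", 26 times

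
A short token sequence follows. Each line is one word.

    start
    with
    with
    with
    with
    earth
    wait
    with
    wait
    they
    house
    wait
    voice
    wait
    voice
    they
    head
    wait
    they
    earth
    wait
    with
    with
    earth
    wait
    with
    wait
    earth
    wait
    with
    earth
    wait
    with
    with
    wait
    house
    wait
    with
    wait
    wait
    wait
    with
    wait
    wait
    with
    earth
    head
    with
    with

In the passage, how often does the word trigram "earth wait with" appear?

5

Scanning the 47 overlapping trigram windows for "earth wait with":
  position 6–8: earth wait with
  position 20–22: earth wait with
  position 24–26: earth wait with
  position 28–30: earth wait with
  position 31–33: earth wait with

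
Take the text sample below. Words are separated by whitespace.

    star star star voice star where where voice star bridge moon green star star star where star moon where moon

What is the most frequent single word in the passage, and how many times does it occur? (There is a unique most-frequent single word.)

Unigram frequencies (highest first):
  star: 9
  where: 4
  moon: 3
  voice: 2
  bridge: 1
  green: 1

"star", 9 times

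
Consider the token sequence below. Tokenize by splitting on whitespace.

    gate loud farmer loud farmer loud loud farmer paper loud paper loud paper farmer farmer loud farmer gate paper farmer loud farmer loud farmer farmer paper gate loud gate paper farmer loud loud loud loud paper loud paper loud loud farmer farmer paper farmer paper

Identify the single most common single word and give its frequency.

Unigram frequencies (highest first):
  loud: 17
  farmer: 14
  paper: 10
  gate: 4

"loud", 17 times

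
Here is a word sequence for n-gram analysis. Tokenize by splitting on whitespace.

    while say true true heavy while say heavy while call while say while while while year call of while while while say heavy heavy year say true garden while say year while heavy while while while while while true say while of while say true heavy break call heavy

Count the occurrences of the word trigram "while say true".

Scanning the 47 overlapping trigram windows for "while say true":
  position 1–3: while say true
  position 43–45: while say true

2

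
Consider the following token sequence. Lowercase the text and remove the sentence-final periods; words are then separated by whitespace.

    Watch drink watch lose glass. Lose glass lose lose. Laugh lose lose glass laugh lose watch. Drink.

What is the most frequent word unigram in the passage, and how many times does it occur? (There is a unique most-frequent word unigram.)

"lose", 7 times

Unigram frequencies (highest first):
  lose: 7
  watch: 3
  glass: 3
  drink: 2
  laugh: 2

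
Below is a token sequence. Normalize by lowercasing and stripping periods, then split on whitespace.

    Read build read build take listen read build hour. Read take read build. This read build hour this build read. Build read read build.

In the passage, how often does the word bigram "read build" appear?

Scanning the 23 overlapping bigram windows for "read build":
  position 1–2: read build
  position 3–4: read build
  position 7–8: read build
  position 12–13: read build
  position 15–16: read build
  position 20–21: read build
  position 23–24: read build

7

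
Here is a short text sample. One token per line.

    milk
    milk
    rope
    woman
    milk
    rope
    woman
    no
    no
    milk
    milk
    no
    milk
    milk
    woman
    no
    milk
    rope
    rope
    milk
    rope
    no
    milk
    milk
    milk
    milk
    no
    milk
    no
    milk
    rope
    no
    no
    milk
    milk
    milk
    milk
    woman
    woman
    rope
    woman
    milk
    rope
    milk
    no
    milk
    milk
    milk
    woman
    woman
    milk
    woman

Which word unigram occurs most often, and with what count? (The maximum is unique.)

"milk", 25 times

Unigram frequencies (highest first):
  milk: 25
  no: 10
  woman: 9
  rope: 8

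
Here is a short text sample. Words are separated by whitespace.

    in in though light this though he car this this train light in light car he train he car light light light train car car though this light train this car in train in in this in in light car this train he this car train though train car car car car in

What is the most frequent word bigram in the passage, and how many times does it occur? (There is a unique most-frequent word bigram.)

"car car", 4 times

Bigram frequencies (highest first):
  car car: 4
  in in: 3
  he car: 2
  car this: 2
  this train: 2
  in light: 2
  … (30 more, each ≤ 2)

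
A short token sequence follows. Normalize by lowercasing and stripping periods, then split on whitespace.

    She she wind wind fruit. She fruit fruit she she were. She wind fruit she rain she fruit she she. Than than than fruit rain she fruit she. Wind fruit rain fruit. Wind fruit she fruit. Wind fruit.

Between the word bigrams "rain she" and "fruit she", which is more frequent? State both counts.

"rain she": 2 occurrences
"fruit she": 6 occurrences

"fruit she" (6 vs 2)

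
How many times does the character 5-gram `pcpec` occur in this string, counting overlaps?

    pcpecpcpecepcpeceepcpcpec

4

Sliding a length-5 window over the 25 characters (21 positions):
  position 1–5: pcpec
  position 6–10: pcpec
  position 12–16: pcpec
  position 21–25: pcpec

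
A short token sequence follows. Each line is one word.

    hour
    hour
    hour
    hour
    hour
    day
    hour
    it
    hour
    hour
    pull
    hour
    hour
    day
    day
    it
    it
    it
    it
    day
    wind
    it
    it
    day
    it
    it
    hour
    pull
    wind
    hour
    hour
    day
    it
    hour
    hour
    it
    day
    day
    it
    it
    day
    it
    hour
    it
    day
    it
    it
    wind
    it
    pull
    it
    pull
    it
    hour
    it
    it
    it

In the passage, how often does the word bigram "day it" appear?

6

Scanning the 56 overlapping bigram windows for "day it":
  position 15–16: day it
  position 24–25: day it
  position 32–33: day it
  position 38–39: day it
  position 41–42: day it
  position 45–46: day it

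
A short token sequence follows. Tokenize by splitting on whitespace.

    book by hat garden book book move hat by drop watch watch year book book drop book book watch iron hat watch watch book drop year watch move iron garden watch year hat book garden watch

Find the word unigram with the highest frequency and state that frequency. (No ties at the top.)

Unigram frequencies (highest first):
  book: 9
  watch: 8
  hat: 4
  garden: 3
  drop: 3
  year: 3
  … (3 more, each ≤ 2)

"book", 9 times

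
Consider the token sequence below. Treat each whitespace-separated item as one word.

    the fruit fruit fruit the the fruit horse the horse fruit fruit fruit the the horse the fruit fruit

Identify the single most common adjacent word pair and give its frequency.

"fruit fruit", 5 times

Bigram frequencies (highest first):
  fruit fruit: 5
  the fruit: 3
  fruit the: 2
  the the: 2
  horse the: 2
  the horse: 2
  … (2 more, each ≤ 1)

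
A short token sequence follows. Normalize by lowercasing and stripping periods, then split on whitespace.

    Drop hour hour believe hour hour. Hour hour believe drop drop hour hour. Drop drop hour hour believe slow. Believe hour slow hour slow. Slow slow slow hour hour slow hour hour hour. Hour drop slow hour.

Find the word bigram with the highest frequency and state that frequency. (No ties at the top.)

"hour hour", 10 times

Bigram frequencies (highest first):
  hour hour: 10
  slow hour: 4
  drop hour: 3
  hour believe: 3
  hour slow: 3
  slow slow: 3
  … (7 more, each ≤ 2)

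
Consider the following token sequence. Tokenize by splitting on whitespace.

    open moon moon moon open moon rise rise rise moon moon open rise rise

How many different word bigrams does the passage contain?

14 tokens → 13 bigram windows in total.
Repeated bigrams (each contributes count−1 duplicates):
  moon moon: 3
  rise rise: 3
  moon open: 2
  open moon: 2
6 duplicate windows → 13 − 6 = 7 distinct.

7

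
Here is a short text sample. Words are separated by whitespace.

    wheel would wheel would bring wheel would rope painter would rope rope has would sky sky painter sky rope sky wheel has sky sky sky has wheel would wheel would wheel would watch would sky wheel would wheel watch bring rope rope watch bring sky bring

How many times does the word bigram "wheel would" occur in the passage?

7

Scanning the 45 overlapping bigram windows for "wheel would":
  position 1–2: wheel would
  position 3–4: wheel would
  position 6–7: wheel would
  position 27–28: wheel would
  position 29–30: wheel would
  position 31–32: wheel would
  position 36–37: wheel would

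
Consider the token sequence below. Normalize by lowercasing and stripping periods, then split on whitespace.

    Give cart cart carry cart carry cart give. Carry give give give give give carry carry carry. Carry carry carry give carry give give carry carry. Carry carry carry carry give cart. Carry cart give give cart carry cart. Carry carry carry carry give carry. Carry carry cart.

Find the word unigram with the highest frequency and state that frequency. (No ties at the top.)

"carry", 25 times

Unigram frequencies (highest first):
  carry: 25
  give: 14
  cart: 9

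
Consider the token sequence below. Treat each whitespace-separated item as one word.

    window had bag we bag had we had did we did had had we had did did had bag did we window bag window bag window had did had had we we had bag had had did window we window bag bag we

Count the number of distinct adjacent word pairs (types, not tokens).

43 tokens → 42 bigram windows in total.
Repeated bigrams (each contributes count−1 duplicates):
  had did: 4
  did had: 3
  had bag: 3
  had had: 3
  had we: 3
  we had: 3
  window bag: 3
  bag had: 2
  … (5 more repeated)
21 duplicate windows → 42 − 21 = 21 distinct.

21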